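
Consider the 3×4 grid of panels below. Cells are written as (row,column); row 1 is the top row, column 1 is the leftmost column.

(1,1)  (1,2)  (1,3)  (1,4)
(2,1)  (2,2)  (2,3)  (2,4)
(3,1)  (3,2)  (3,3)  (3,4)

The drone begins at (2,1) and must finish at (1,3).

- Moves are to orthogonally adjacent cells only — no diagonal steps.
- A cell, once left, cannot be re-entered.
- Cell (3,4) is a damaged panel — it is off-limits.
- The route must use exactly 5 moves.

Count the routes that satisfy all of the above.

Need simple routes of exactly 5 moves from (2,1) to (1,3) (Manhattan distance 3, so 1 moves are spent on a detour and 1 undoing it).
Enumerating: (2,1) (1,1) (1,2) (2,2) (2,3) (1,3) | (2,1) (3,1) (3,2) (2,2) (1,2) (1,3) | (2,1) (3,1) (3,2) (2,2) (2,3) (1,3) | (2,1) (3,1) (3,2) (3,3) (2,3) (1,3) | (2,1) (2,2) (3,2) (3,3) (2,3) (1,3) | (2,1) (2,2) (2,3) (2,4) (1,4) (1,3).
That gives 6 routes.

6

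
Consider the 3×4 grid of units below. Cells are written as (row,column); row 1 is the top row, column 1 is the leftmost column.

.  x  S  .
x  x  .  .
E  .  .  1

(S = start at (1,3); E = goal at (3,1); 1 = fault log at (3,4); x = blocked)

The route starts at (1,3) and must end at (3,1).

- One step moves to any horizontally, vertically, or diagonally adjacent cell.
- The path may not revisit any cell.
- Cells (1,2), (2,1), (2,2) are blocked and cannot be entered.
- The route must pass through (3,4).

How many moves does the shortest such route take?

Any route passes through (3,4) somewhere between (1,3) and (3,1). Summing Chebyshev distances along the two legs ((1,3) → (3,4) → (3,1)) gives a lower bound of 2 + 3 = 5 moves.
A route of 5 moves achieves this: (1,3) → (2,3) → (3,4) → (3,3) → (3,2) → (3,1).
Since 5 matches the lower bound, it is optimal.

5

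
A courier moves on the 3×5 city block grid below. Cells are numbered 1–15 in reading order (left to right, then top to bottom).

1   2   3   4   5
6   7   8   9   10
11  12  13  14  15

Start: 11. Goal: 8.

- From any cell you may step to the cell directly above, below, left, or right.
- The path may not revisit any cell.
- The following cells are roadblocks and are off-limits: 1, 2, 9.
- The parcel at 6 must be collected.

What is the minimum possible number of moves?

3

Any route passes through 6 somewhere between 11 and 8. Summing Manhattan distances along the two legs (11 → 6 → 8) gives a lower bound of 1 + 2 = 3 moves.
A route of 3 moves achieves this: 11 → 6 → 7 → 8.
Since 3 matches the lower bound, it is optimal.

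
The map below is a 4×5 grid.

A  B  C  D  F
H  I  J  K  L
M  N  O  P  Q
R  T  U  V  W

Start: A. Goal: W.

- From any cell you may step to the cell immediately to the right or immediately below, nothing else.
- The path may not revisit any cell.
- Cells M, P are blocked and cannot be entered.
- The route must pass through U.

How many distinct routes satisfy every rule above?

A right/down-only route from A to W makes exactly 3 down-moves and 4 right-moves in some order.
With no other constraints that would be C(7,3) = 35 routes.
Split at U and multiply the segment counts (each segment already excludes blocked cells): A→U: 7; U→W: 1; product = 7.
That gives 7 routes.

7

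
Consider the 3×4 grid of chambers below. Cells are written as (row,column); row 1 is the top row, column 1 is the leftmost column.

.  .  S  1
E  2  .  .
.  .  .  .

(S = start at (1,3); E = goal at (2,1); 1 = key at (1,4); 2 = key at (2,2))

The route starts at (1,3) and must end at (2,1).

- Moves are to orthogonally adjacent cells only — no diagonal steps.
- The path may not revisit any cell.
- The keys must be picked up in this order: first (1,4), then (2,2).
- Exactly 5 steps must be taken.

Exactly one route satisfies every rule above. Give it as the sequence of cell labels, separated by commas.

The waypoints must appear in the order (1,4), (2,2), with no cell reused.
Route from (1,3): right to (1,4), down to (2,4), 3× left (reaching (2,1)) — 5 moves in all.
Check: order respected (1 at step 1, 2 at step 4); 5 moves as required.

(1,3), (1,4), (2,4), (2,3), (2,2), (2,1)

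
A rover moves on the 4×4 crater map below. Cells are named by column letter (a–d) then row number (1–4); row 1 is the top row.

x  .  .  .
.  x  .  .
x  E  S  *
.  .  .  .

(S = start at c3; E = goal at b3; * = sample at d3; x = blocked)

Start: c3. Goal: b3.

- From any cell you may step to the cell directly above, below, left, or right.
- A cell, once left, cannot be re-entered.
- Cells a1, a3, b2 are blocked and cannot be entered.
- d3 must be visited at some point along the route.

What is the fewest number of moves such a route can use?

5

Any route passes through d3 somewhere between c3 and b3. Summing Manhattan distances along the two legs (c3 → d3 → b3) gives a lower bound of 1 + 2 = 3 moves.
The shortest route satisfying every rule uses 5 moves: c3 → d3 → d4 → c4 → b4 → b3.
The bound of 3 isn't tight here; checking systematically, no route of length 3 through 4 satisfies every constraint, so 5 is the minimum.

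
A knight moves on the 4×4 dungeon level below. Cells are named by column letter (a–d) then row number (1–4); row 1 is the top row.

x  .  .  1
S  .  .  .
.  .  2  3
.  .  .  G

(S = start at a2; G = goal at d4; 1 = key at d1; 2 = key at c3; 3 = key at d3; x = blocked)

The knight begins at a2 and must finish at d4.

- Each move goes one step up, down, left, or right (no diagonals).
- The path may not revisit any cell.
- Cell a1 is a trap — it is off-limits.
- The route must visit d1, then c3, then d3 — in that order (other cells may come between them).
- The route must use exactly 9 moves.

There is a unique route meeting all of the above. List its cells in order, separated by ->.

The waypoints must appear in the order d1, c3, d3, with no cell reused.
Route from a2: right to b2, up to b1, 2× right (reaching d1), down to d2, left to c2, down to c3, right to d3, down to d4 — 9 moves in all.
Check: order respected (1 at step 4, 2 at step 7, 3 at step 8); 9 moves as required.

a2 -> b2 -> b1 -> c1 -> d1 -> d2 -> c2 -> c3 -> d3 -> d4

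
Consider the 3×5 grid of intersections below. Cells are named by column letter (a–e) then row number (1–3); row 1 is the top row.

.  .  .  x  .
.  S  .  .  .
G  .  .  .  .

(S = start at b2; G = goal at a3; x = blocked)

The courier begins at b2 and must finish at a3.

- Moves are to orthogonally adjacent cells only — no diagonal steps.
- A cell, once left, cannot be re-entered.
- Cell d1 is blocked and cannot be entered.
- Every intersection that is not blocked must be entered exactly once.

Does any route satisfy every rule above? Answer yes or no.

no

Cell e1 has only one open neighbour but is neither the start nor the goal, so a Hamiltonian route would have to both enter and leave it through the same neighbour — impossible without revisiting.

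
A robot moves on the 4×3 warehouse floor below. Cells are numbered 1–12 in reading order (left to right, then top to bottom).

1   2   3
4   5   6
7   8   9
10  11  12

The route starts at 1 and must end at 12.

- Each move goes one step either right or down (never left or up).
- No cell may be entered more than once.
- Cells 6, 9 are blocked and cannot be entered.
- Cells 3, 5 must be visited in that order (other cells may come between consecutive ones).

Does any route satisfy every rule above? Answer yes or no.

5 lies to the left of 3, so going from 3 to 5 would need a leftward move — but moves only go right/down, so 3 cannot be visited before 5.

no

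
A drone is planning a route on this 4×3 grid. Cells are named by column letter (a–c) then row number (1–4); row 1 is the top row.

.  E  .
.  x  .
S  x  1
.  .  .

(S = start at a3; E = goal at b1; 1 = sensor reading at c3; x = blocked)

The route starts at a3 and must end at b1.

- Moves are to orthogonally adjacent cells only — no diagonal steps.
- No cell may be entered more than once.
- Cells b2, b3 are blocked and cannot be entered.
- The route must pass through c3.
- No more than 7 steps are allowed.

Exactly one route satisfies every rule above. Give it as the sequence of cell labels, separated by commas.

a3, a4, b4, c4, c3, c2, c1, b1

The budget equals the shortest possible length, so every move has to be on a shortest route through the required cells.
Route from a3: down to a4, 2× right (reaching c4), 3× up (reaching c1), left to b1 — 7 moves in all.
Check: all required cells visited; 7 ≤ 7 moves.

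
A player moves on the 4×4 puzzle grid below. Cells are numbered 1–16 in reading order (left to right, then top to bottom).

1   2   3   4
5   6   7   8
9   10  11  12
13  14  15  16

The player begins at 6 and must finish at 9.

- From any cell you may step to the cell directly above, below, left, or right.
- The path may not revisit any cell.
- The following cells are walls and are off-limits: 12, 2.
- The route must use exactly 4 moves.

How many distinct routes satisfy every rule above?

2

Need simple routes of exactly 4 moves from 6 to 9 (Manhattan distance 2, so 1 moves are spent on a detour and 1 undoing it).
Enumerating: 6 10 14 13 9 | 6 7 11 10 9.
That gives 2 routes.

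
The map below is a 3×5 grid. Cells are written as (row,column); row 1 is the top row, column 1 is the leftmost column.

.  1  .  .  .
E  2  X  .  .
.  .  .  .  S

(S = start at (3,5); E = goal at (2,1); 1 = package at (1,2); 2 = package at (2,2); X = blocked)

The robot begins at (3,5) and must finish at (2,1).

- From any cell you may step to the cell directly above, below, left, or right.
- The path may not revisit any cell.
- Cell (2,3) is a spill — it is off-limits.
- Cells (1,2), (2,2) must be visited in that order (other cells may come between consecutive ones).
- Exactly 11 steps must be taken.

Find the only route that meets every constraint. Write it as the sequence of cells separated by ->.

(3,5) -> (3,4) -> (2,4) -> (2,5) -> (1,5) -> (1,4) -> (1,3) -> (1,2) -> (2,2) -> (3,2) -> (3,1) -> (2,1)

The waypoints must appear in the order (1,2), (2,2), with no cell reused.
Route from (3,5): left 1 to (3,4), up 1 to (2,4), right 1 to (2,5), up 1 to (1,5), left 3 to (1,2), down 2 to (3,2), left 1 to (3,1), up 1 to (2,1) — 11 moves in all.
Check: order respected (1 at step 7, 2 at step 8); 11 moves as required.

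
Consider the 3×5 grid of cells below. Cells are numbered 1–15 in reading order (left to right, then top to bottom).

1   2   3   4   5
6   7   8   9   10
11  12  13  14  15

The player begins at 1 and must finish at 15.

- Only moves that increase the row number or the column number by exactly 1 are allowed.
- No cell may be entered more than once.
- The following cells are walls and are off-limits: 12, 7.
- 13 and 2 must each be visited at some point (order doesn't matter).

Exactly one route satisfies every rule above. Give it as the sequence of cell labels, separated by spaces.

1 2 3 8 13 14 15

Moves only go right or down, so the column and row indices never decrease.
Route from 1: 2× right (reaching 3), 2× down (reaching 13), 2× right (reaching 15) — 6 moves in all.
Check: all required cells visited.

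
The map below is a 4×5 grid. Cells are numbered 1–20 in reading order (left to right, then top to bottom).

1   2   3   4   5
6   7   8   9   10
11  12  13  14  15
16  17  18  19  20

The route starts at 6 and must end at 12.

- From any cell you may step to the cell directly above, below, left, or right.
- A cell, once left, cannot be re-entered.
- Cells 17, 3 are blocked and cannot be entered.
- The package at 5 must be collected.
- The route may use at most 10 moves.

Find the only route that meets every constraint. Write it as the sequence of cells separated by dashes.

The 10-move cap with required stops at 5 leaves no slack for detours.
Route from 6: 3× right (reaching 9), up to 4, right to 5, 2× down (reaching 15), 3× left (reaching 12) — 10 moves in all.
Check: all required cells visited; 10 ≤ 10 moves.

6 - 7 - 8 - 9 - 4 - 5 - 10 - 15 - 14 - 13 - 12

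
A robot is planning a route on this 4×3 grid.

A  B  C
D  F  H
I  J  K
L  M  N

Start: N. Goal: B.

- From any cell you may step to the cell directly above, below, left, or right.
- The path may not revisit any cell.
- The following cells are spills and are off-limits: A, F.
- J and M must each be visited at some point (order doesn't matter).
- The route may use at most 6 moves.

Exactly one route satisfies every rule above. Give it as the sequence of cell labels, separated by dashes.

The 6-move cap with required stops at J, M leaves no slack for detours.
Route from N: left to M, up to J, right to K, 2× up (reaching C), left to B — 6 moves in all.
Check: all required cells visited; 6 ≤ 6 moves.

N - M - J - K - H - C - B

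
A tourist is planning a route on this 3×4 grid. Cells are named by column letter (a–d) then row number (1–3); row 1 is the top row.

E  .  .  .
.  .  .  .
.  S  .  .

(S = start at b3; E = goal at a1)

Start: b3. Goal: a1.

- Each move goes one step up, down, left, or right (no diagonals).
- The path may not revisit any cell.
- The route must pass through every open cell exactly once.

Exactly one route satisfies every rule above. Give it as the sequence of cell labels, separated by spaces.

Need to visit all 12 open cells exactly once, starting at b3 and ending at a1.
Cell d3 has only two open neighbours (d2 and c3), so the path must pass straight through it: one of those is the cell it's entered from and the other is where it exits.
Route from b3: left to a3, up to a2, 2× right (reaching c2), down to c3, right to d3, 2× up (reaching d1), 3× left (reaching a1) — 11 moves in all.
Check: all 12 open cells covered.

b3 a3 a2 b2 c2 c3 d3 d2 d1 c1 b1 a1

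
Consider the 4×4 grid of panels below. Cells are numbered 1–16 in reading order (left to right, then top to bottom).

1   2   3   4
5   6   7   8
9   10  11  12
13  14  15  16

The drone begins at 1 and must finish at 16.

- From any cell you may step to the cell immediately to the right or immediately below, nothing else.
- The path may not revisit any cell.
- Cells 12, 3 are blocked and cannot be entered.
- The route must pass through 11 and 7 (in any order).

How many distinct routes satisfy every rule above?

2

A right/down-only route from 1 to 16 makes exactly 3 down-moves and 3 right-moves in some order.
With no other constraints that would be C(6,3) = 20 routes.
A monotone route can only reach the required cells in the order 7, 11, so split there and multiply the segment counts (each segment already excludes blocked cells): 1→7: 2; 7→11: 1; 11→16: 1; product = 2.
That gives 2 routes.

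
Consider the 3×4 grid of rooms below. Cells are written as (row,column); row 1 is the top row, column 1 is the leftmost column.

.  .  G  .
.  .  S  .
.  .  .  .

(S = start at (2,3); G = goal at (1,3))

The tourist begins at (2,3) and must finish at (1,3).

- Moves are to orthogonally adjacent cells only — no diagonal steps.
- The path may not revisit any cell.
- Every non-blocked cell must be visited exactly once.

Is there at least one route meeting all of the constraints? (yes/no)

yes

One route that works: (2,3) → (2,2) → (1,2) → (1,1) → (2,1) → (3,1) → (3,2) → (3,3) → (3,4) → (2,4) → (1,4) → (1,3).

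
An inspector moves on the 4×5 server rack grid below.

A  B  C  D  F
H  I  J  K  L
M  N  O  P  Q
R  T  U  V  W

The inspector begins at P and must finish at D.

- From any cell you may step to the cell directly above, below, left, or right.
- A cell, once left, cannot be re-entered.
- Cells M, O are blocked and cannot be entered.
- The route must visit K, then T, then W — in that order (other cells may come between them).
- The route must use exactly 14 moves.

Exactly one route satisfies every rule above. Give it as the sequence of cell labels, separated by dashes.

The waypoints must appear in the order K, T, W, with no cell reused.
Route from P: up 1 to K, left 1 to J, up 1 to C, left 1 to B, down 3 to T, right 3 to W, up 3 to F, left 1 to D — 14 moves in all.
Check: order respected (K at step 1, T at step 7, W at step 10); 14 moves as required.

P - K - J - C - B - I - N - T - U - V - W - Q - L - F - D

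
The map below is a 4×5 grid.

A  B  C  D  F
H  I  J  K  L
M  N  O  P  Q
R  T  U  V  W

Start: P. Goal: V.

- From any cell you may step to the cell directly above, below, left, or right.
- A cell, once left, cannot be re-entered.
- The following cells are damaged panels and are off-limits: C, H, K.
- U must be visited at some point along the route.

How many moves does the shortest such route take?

3

Any route passes through U somewhere between P and V. Summing Manhattan distances along the two legs (P → U → V) gives a lower bound of 2 + 1 = 3 moves.
A route of 3 moves achieves this: P → O → U → V.
Since 3 matches the lower bound, it is optimal.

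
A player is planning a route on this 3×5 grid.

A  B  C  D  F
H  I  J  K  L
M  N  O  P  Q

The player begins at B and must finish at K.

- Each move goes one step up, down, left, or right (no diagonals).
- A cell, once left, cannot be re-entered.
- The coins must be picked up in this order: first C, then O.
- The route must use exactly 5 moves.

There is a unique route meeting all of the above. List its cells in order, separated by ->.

The waypoints must appear in the order C, O, with no cell reused.
Route from B: right to C, 2× down (reaching O), right to P, up to K — 5 moves in all.
Check: order respected (C at step 1, O at step 3); 5 moves as required.

B -> C -> J -> O -> P -> K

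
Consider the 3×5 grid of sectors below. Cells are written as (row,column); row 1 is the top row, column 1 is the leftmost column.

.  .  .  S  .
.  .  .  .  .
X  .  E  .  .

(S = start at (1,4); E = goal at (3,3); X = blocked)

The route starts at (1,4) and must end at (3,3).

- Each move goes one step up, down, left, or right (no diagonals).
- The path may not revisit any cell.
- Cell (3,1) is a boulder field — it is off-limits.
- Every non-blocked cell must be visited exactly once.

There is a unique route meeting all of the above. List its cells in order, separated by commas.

(1,4), (1,5), (2,5), (3,5), (3,4), (2,4), (2,3), (1,3), (1,2), (1,1), (2,1), (2,2), (3,2), (3,3)

Need to visit all 14 open cells exactly once, starting at (1,4) and ending at (3,3).
Cell (3,5) has only two open neighbours ((2,5) and (3,4)), so the path must pass straight through it: one of those is the cell it's entered from and the other is where it exits.
Route from (1,4): right 1 to (1,5), down 2 to (3,5), left 1 to (3,4), up 1 to (2,4), left 1 to (2,3), up 1 to (1,3), left 2 to (1,1), down 1 to (2,1), right 1 to (2,2), down 1 to (3,2), right 1 to (3,3) — 13 moves in all.
Check: all 14 open cells covered.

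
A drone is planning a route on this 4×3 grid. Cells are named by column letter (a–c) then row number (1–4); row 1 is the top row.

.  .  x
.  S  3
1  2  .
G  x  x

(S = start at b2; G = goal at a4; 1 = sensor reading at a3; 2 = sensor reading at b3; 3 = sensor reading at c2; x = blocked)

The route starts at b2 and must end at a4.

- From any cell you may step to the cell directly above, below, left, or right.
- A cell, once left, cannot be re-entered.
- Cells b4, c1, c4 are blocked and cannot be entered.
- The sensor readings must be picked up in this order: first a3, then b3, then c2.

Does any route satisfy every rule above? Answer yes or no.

no

Ignoring the required order, 1 revisit-free route from b2 to a4 passes through all of a3, b3, and c2; the waypoint orders that occur are c2 → b3 → a3 (1) — never a3 → b3 → c2.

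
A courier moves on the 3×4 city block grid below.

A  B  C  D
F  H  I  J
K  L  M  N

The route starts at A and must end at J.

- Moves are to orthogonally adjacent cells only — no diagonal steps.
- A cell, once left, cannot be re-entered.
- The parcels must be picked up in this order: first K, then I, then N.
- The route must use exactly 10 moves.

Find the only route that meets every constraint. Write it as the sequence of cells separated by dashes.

The waypoints must appear in the order K, I, N, with no cell reused.
Route from A: 2× down (reaching K), right to L, 2× up (reaching B), right to C, 2× down (reaching M), right to N, up to J — 10 moves in all.
Check: order respected (K at step 2, I at step 7, N at step 9); 10 moves as required.

A - F - K - L - H - B - C - I - M - N - J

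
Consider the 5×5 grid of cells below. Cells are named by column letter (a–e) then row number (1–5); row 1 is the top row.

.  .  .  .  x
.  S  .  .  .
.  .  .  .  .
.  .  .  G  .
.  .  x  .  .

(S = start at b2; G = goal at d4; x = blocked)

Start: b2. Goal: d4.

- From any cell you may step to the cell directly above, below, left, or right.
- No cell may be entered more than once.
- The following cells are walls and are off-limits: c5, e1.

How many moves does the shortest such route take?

The Manhattan distance from b2 to d4 is |2−4| + |2−4| = 4, so at least 4 moves are needed.
A route of 4 moves achieves this: b2 → b3 → b4 → c4 → d4.
Since 4 matches the lower bound, it is optimal.

4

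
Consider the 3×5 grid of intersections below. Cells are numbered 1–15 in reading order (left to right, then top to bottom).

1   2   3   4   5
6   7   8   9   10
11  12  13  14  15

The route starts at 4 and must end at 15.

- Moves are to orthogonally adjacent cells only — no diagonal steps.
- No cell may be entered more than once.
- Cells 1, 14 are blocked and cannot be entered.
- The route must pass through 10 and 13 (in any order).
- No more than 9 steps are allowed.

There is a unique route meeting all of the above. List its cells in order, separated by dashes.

The 9-move cap with required stops at 10, 13 leaves no slack for detours.
Route from 4: 2× left (reaching 2), 2× down (reaching 12), right to 13, up to 8, 2× right (reaching 10), down to 15 — 9 moves in all.
Check: all required cells visited; 9 ≤ 9 moves.

4 - 3 - 2 - 7 - 12 - 13 - 8 - 9 - 10 - 15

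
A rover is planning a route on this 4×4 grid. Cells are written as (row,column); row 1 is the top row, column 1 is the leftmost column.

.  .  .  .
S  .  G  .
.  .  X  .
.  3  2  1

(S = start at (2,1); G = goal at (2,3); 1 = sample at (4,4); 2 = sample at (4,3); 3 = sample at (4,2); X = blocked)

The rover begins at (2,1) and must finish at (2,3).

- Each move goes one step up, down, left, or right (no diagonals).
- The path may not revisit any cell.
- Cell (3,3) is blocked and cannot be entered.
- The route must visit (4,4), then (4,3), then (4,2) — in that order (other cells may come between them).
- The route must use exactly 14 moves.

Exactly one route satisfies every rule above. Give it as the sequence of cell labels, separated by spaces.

(2,1) (1,1) (1,2) (1,3) (1,4) (2,4) (3,4) (4,4) (4,3) (4,2) (4,1) (3,1) (3,2) (2,2) (2,3)

The waypoints must appear in the order (4,4), (4,3), (4,2), with no cell reused.
Route from (2,1): up 1 to (1,1), right 3 to (1,4), down 3 to (4,4), left 3 to (4,1), up 1 to (3,1), right 1 to (3,2), up 1 to (2,2), right 1 to (2,3) — 14 moves in all.
Check: order respected (1 at step 7, 2 at step 8, 3 at step 9); 14 moves as required.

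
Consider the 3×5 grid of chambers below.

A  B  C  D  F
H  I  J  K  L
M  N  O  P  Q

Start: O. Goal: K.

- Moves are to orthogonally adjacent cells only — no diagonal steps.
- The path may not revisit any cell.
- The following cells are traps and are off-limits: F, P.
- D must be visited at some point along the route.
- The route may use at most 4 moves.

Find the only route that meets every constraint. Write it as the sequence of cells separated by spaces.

O J C D K

The budget equals the shortest possible length, so every move has to be on a shortest route through the required cells.
Route from O: 2× up (reaching C), right to D, down to K — 4 moves in all.
Check: all required cells visited; 4 ≤ 4 moves.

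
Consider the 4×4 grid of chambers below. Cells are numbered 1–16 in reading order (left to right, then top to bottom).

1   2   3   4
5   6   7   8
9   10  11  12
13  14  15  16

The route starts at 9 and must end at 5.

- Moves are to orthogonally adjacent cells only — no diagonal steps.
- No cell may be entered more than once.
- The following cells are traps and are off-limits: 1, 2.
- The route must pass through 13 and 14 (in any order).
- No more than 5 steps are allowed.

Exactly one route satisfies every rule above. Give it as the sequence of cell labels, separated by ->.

9 -> 13 -> 14 -> 10 -> 6 -> 5

Any route must reach 13 and 14 and still end at 5 within 5 moves, so the order of the required stops is forced.
Route from 9: down to 13, right to 14, 2× up (reaching 6), left to 5 — 5 moves in all.
Check: all required cells visited; 5 ≤ 5 moves.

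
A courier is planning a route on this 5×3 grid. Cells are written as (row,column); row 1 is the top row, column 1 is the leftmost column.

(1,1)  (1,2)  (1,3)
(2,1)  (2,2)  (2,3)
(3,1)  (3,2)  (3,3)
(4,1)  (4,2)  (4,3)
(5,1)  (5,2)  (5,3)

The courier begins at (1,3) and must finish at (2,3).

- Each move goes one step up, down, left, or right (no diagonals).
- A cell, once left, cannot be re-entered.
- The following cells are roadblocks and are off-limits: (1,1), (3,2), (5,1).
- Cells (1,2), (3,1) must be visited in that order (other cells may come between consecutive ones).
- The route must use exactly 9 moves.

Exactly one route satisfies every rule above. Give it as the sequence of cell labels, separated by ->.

(1,3) -> (1,2) -> (2,2) -> (2,1) -> (3,1) -> (4,1) -> (4,2) -> (4,3) -> (3,3) -> (2,3)

The waypoints must appear in the order (1,2), (3,1), with no cell reused.
Route from (1,3): left to (1,2), down to (2,2), left to (2,1), 2× down (reaching (4,1)), 2× right (reaching (4,3)), 2× up (reaching (2,3)) — 9 moves in all.
Check: order respected ((1,2) at step 1, (3,1) at step 4); 9 moves as required.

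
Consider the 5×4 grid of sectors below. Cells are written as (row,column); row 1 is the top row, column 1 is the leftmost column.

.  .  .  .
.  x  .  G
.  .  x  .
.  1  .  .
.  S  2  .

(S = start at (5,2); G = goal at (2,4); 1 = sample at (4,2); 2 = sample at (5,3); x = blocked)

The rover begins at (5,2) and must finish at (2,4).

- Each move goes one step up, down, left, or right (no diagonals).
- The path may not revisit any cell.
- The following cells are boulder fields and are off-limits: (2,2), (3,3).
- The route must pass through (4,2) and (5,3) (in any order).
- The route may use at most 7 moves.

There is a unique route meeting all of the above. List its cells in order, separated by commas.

(5,2), (4,2), (4,3), (5,3), (5,4), (4,4), (3,4), (2,4)

The budget equals the shortest possible length, so every move has to be on a shortest route through the required cells.
Route from (5,2): up to (4,2), right to (4,3), down to (5,3), right to (5,4), 3× up (reaching (2,4)) — 7 moves in all.
Check: all required cells visited; 7 ≤ 7 moves.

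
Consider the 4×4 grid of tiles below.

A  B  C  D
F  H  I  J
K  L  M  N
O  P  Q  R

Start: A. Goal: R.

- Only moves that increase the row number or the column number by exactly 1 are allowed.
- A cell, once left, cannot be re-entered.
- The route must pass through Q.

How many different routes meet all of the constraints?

A right/down-only route from A to R makes exactly 3 down-moves and 3 right-moves in some order.
With no other constraints that would be C(6,3) = 20 routes.
Split at Q and multiply the segment counts: A→Q: 10; Q→R: 1; product = 10.
That gives 10 routes.

10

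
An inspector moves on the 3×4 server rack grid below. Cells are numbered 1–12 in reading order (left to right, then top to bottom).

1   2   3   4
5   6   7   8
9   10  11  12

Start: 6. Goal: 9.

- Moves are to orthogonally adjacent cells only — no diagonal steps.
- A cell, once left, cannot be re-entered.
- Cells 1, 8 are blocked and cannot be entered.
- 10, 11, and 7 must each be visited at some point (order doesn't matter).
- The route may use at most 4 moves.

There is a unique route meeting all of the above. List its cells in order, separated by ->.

Any route must reach 10, 11, and 7 and still end at 9 within 4 moves, so the order of the required stops is forced.
Route from 6: right 1 to 7, down 1 to 11, left 2 to 9 — 4 moves in all.
Check: all required cells visited; 4 ≤ 4 moves.

6 -> 7 -> 11 -> 10 -> 9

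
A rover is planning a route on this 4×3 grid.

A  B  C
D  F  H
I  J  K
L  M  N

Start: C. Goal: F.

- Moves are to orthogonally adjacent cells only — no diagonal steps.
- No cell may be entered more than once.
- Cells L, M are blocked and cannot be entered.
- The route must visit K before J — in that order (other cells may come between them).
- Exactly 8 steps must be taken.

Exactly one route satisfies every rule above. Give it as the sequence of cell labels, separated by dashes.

C - H - K - J - I - D - A - B - F

The waypoints must appear in the order K, J, with no cell reused.
Route from C: down 2 to K, left 2 to I, up 2 to A, right 1 to B, down 1 to F — 8 moves in all.
Check: order respected (K at step 2, J at step 3); 8 moves as required.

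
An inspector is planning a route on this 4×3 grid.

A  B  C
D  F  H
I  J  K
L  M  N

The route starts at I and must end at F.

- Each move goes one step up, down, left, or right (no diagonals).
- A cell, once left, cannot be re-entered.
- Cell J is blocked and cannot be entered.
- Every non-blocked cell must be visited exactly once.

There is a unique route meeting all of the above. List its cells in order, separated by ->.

Need to visit all 11 open cells exactly once, starting at I and ending at F.
Cell K has only two open neighbours (H and N), so the path must pass straight through it: one of those is the cell it's entered from and the other is where it exits.
Route from I: down to L, 2× right (reaching N), 3× up (reaching C), 2× left (reaching A), down to D, right to F — 10 moves in all.
Check: all 11 open cells covered.

I -> L -> M -> N -> K -> H -> C -> B -> A -> D -> F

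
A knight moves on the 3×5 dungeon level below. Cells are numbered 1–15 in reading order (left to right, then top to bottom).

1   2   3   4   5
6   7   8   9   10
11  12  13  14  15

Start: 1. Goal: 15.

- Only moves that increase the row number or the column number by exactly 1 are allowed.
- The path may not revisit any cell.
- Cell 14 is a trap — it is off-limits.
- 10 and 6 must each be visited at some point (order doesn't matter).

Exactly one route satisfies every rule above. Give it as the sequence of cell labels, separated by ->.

Moves only go right or down, so the column and row indices never decrease.
Route from 1: down to 6, 4× right (reaching 10), down to 15 — 6 moves in all.
Check: all required cells visited.

1 -> 6 -> 7 -> 8 -> 9 -> 10 -> 15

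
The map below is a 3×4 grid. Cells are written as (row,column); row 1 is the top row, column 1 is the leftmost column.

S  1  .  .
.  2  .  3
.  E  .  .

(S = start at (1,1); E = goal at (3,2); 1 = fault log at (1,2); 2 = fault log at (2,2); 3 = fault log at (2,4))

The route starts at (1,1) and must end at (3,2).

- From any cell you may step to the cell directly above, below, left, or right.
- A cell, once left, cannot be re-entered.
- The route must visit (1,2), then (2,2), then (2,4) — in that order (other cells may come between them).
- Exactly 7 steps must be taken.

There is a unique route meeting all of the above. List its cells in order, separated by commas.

(1,1), (1,2), (2,2), (2,3), (2,4), (3,4), (3,3), (3,2)

The waypoints must appear in the order (1,2), (2,2), (2,4), with no cell reused.
Route from (1,1): right 1 to (1,2), down 1 to (2,2), right 2 to (2,4), down 1 to (3,4), left 2 to (3,2) — 7 moves in all.
Check: order respected (1 at step 1, 2 at step 2, 3 at step 4); 7 moves as required.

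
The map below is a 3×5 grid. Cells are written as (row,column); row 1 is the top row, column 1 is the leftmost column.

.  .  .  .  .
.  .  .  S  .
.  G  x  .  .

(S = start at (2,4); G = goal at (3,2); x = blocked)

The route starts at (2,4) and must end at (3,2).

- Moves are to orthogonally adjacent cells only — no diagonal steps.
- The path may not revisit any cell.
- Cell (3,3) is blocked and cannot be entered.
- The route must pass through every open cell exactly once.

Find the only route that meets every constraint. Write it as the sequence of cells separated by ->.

(2,4) -> (3,4) -> (3,5) -> (2,5) -> (1,5) -> (1,4) -> (1,3) -> (2,3) -> (2,2) -> (1,2) -> (1,1) -> (2,1) -> (3,1) -> (3,2)

Need to visit all 14 open cells exactly once, starting at (2,4) and ending at (3,2).
Cell (3,4) has only two open neighbours ((2,4) and (3,5)), so the path must pass straight through it: one of those is the cell it's entered from and the other is where it exits.
Route from (2,4): down to (3,4), right to (3,5), 2× up (reaching (1,5)), 2× left (reaching (1,3)), down to (2,3), left to (2,2), up to (1,2), left to (1,1), 2× down (reaching (3,1)), right to (3,2) — 13 moves in all.
Check: all 14 open cells covered.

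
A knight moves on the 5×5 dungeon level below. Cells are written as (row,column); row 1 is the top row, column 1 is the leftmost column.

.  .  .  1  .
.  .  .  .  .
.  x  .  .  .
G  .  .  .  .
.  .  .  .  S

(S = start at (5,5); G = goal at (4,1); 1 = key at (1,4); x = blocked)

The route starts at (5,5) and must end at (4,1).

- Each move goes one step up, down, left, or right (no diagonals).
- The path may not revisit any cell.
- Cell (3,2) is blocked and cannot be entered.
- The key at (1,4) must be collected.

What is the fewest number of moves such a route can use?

11

Any route passes through (1,4) somewhere between (5,5) and (4,1). Summing Manhattan distances along the two legs ((5,5) → (1,4) → (4,1)) gives a lower bound of 5 + 6 = 11 moves.
A route of 11 moves achieves this: (5,5) → (4,5) → (3,5) → (2,5) → (1,5) → (1,4) → (2,4) → (3,4) → (4,4) → (4,3) → (4,2) → (4,1).
Since 11 matches the lower bound, it is optimal.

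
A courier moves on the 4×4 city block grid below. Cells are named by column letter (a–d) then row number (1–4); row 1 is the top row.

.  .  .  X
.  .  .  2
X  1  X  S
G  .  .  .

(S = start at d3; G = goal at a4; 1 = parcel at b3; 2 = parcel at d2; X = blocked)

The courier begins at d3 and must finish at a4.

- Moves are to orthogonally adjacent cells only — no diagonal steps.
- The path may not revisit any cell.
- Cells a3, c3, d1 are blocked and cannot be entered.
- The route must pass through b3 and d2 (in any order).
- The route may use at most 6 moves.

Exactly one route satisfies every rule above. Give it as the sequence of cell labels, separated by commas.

The budget equals the shortest possible length, so every move has to be on a shortest route through the required cells.
Route from d3: up to d2, 2× left (reaching b2), 2× down (reaching b4), left to a4 — 6 moves in all.
Check: all required cells visited; 6 ≤ 6 moves.

d3, d2, c2, b2, b3, b4, a4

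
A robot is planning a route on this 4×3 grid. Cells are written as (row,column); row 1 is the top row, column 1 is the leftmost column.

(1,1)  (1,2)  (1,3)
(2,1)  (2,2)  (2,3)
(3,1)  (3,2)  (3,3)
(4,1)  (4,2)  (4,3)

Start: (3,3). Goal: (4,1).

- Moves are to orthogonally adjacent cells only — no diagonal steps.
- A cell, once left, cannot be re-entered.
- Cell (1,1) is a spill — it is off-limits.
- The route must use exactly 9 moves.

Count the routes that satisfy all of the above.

1

Need simple routes of exactly 9 moves from (3,3) to (4,1) (Manhattan distance 3, so 3 moves are spent on a detour and 3 undoing it).
Enumerating: (3,3) (2,3) (1,3) (1,2) (2,2) (2,1) (3,1) (3,2) (4,2) (4,1).
That gives 1 route.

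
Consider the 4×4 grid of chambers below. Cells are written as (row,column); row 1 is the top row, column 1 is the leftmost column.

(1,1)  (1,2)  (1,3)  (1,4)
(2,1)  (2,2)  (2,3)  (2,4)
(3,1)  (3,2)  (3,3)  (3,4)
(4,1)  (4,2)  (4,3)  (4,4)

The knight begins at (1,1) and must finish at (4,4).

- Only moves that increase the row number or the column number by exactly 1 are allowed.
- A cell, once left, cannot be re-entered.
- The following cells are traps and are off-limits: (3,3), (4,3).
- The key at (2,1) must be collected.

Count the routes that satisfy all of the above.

1

A right/down-only route from (1,1) to (4,4) makes exactly 3 down-moves and 3 right-moves in some order.
With no other constraints that would be C(6,3) = 20 routes.
Split at (2,1) and multiply the segment counts (each segment already excludes blocked cells): (1,1)→(2,1): 1; (2,1)→(4,4): 1; product = 1.
That gives 1 route.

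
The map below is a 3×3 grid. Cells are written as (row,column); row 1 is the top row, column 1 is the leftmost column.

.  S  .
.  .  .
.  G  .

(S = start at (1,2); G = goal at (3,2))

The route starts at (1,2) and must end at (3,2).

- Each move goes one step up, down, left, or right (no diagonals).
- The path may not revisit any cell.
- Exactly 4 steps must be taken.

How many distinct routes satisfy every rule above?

6

Need simple routes of exactly 4 moves from (1,2) to (3,2) (Manhattan distance 2, so 1 moves are spent on a detour and 1 undoing it).
Enumerating: (1,2) (2,2) (2,1) (3,1) (3,2) | (1,2) (2,2) (2,3) (3,3) (3,2) | (1,2) (1,1) (2,1) (3,1) (3,2) | (1,2) (1,1) (2,1) (2,2) (3,2) | (1,2) (1,3) (2,3) (3,3) (3,2) | (1,2) (1,3) (2,3) (2,2) (3,2).
That gives 6 routes.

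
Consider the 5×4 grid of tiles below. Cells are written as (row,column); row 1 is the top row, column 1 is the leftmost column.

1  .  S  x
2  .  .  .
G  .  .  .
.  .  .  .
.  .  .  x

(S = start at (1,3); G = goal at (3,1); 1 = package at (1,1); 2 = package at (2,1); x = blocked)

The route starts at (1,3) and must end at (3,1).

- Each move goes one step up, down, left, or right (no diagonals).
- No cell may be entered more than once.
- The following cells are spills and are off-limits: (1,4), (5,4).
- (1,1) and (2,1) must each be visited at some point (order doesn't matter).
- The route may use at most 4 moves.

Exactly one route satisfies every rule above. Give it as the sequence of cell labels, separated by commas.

(1,3), (1,2), (1,1), (2,1), (3,1)

The budget equals the shortest possible length, so every move has to be on a shortest route through the required cells.
Route from (1,3): 2× left (reaching (1,1)), 2× down (reaching (3,1)) — 4 moves in all.
Check: all required cells visited; 4 ≤ 4 moves.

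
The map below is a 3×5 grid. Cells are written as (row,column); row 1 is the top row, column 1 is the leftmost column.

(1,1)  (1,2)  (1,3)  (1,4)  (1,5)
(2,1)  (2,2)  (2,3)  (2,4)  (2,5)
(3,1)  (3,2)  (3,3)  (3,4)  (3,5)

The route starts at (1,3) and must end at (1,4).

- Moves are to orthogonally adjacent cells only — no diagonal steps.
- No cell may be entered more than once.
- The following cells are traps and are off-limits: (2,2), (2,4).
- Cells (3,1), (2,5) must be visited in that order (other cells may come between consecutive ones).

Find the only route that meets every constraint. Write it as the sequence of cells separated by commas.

The waypoints must appear in the order (3,1), (2,5), with no cell reused.
Route from (1,3): left 2 to (1,1), down 2 to (3,1), right 4 to (3,5), up 2 to (1,5), left 1 to (1,4) — 11 moves in all.
Check: order respected ((3,1) at step 4, (2,5) at step 9).

(1,3), (1,2), (1,1), (2,1), (3,1), (3,2), (3,3), (3,4), (3,5), (2,5), (1,5), (1,4)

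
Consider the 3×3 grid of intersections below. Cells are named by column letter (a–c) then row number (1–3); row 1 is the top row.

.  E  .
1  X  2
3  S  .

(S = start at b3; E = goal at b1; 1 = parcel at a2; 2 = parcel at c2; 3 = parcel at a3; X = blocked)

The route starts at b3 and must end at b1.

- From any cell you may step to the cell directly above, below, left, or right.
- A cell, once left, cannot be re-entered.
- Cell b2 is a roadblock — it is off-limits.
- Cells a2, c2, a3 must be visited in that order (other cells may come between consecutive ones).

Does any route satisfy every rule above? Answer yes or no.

Even ignoring the required order, no revisit-free route from b3 to b1 manages to pass through all of a2, c2, and a3: branching out from b3, every path either misses one of them or, having collected them, can no longer reach b1 without re-entering a cell.

no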